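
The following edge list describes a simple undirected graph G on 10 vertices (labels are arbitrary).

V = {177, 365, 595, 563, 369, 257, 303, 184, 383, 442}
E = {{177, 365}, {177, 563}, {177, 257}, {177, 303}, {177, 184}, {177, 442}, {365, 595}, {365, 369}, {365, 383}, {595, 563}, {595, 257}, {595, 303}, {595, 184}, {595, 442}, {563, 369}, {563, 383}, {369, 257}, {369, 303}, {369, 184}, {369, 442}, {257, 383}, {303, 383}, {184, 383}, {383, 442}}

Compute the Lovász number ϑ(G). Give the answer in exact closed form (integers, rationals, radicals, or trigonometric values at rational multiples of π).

Vertex 369 has 6 neighbors: 365, 563, 257, 303, 184, 442.
Vertex 563 has 4 neighbors: 177, 595, 369, 383.
deg(383) = 6; N(383) = {365, 563, 257, 303, 184, 442}.
Vertex 303 has 4 neighbors: 177, 595, 369, 383.
G = K_{6,4}: α = 6 = χ(Ḡ), so ϑ = 6.
≈ 6.000000 (to 6 d.p.).
Check 6 ≤ 6 ≤ 6: collapsed.

6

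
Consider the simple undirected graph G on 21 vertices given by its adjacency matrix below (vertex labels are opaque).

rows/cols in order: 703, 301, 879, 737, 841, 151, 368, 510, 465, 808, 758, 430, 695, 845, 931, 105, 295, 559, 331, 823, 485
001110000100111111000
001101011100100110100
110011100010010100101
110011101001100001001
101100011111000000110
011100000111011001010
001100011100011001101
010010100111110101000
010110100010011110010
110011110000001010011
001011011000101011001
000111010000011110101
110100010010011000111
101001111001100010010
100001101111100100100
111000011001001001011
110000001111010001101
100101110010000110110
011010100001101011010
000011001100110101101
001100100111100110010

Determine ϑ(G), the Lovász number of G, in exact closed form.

6

N(737) = {703, 301, 841, 151, 368, 465, 430, 695, 559, 485}, |N(737)| = 10.
Vertex 841 has 10 neighbors: 703, 879, 737, 510, 465, 808, 758, 430, 331, 823.
deg(301) = 10; N(301) = {879, 737, 151, 510, 465, 808, 695, 105, 295, 331}.
Vertex 879 has 10 neighbors: 703, 301, 841, 151, 368, 758, 845, 105, 331, 485.
21-vertex 10-regular graph: this is K(7,2), the Kneser graph.
Distinct eigenvalues (to 4 d.p.): [10.0, 1.0, -4.0].
With N=21: ϑ(G) = 21·(-1*(-4))/(10−(-4)) = 6.
Numerically 6.00000000.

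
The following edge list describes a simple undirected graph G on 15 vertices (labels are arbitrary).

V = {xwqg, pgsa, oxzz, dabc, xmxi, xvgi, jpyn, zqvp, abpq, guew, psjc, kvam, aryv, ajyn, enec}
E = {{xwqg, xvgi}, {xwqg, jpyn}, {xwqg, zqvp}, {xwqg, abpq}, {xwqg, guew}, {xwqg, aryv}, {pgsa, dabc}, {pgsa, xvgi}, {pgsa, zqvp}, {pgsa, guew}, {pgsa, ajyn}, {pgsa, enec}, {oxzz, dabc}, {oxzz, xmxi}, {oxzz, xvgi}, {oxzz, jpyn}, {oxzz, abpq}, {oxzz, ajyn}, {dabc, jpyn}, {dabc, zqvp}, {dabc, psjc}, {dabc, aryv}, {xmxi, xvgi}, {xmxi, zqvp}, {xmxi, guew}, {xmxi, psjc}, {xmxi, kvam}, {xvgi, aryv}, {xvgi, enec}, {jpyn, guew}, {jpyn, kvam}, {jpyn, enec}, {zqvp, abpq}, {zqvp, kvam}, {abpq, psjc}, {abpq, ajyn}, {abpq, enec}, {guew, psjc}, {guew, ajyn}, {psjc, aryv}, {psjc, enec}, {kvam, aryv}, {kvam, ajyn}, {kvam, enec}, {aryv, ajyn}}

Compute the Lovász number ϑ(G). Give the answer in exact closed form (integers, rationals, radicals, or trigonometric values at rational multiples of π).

5

deg(pgsa) = 6; N(pgsa) = {dabc, xvgi, zqvp, guew, ajyn, enec}.
N(enec) = {pgsa, xvgi, jpyn, abpq, psjc, kvam}, |N(enec)| = 6.
N(oxzz) = {dabc, xmxi, xvgi, jpyn, abpq, ajyn}, |N(oxzz)| = 6.
N(kvam) = {xmxi, jpyn, zqvp, aryv, ajyn, enec}, |N(kvam)| = 6.
Every vertex has degree 6 (N=15); Kneser-type, 2-subsets of [6].
The 3 distinct eigenvalues: [6.0, 1.0, -3.0].
With N=15: ϑ(G) = 15·(-1*(-3))/(6−(-3)) = 5.
Numerically 5.0000.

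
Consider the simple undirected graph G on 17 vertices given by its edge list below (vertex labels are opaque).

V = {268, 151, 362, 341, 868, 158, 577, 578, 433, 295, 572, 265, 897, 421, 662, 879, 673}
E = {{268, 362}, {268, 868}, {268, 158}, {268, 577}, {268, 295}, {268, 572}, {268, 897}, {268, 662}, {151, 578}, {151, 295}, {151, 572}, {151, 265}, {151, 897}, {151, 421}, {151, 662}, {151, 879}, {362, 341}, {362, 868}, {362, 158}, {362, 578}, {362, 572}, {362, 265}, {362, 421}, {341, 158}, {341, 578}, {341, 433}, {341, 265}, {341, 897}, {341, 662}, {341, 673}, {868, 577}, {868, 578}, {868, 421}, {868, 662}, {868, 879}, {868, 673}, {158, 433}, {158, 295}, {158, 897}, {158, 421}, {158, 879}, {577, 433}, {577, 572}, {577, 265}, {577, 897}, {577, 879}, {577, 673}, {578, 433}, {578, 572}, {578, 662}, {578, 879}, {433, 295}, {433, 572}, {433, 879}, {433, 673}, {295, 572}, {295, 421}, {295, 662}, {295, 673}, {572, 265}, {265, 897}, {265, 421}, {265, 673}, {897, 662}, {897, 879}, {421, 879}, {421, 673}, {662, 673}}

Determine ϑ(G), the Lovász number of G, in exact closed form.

sqrt(17)

N(897) = {268, 151, 341, 158, 577, 265, 662, 879}, |N(897)| = 8.
N(421) = {151, 362, 868, 158, 295, 265, 879, 673}, |N(421)| = 8.
deg(662) = 8; N(662) = {268, 151, 341, 868, 578, 295, 897, 673}.
N(433) = {341, 158, 577, 578, 295, 572, 879, 673}, |N(433)| = 8.
17-vertex 8-regular graph: strongly regular (17,8,3,4).
The 3 distinct eigenvalues: [8.0, 1.561553, -2.561553].
Lovász (edge-transitive): ϑ = −17·(-sqrt(17)/2 - 1/2)/((8)−(-sqrt(17)/2 - 1/2)) = sqrt(17).
ϑ(G) ≈ 4.1231056.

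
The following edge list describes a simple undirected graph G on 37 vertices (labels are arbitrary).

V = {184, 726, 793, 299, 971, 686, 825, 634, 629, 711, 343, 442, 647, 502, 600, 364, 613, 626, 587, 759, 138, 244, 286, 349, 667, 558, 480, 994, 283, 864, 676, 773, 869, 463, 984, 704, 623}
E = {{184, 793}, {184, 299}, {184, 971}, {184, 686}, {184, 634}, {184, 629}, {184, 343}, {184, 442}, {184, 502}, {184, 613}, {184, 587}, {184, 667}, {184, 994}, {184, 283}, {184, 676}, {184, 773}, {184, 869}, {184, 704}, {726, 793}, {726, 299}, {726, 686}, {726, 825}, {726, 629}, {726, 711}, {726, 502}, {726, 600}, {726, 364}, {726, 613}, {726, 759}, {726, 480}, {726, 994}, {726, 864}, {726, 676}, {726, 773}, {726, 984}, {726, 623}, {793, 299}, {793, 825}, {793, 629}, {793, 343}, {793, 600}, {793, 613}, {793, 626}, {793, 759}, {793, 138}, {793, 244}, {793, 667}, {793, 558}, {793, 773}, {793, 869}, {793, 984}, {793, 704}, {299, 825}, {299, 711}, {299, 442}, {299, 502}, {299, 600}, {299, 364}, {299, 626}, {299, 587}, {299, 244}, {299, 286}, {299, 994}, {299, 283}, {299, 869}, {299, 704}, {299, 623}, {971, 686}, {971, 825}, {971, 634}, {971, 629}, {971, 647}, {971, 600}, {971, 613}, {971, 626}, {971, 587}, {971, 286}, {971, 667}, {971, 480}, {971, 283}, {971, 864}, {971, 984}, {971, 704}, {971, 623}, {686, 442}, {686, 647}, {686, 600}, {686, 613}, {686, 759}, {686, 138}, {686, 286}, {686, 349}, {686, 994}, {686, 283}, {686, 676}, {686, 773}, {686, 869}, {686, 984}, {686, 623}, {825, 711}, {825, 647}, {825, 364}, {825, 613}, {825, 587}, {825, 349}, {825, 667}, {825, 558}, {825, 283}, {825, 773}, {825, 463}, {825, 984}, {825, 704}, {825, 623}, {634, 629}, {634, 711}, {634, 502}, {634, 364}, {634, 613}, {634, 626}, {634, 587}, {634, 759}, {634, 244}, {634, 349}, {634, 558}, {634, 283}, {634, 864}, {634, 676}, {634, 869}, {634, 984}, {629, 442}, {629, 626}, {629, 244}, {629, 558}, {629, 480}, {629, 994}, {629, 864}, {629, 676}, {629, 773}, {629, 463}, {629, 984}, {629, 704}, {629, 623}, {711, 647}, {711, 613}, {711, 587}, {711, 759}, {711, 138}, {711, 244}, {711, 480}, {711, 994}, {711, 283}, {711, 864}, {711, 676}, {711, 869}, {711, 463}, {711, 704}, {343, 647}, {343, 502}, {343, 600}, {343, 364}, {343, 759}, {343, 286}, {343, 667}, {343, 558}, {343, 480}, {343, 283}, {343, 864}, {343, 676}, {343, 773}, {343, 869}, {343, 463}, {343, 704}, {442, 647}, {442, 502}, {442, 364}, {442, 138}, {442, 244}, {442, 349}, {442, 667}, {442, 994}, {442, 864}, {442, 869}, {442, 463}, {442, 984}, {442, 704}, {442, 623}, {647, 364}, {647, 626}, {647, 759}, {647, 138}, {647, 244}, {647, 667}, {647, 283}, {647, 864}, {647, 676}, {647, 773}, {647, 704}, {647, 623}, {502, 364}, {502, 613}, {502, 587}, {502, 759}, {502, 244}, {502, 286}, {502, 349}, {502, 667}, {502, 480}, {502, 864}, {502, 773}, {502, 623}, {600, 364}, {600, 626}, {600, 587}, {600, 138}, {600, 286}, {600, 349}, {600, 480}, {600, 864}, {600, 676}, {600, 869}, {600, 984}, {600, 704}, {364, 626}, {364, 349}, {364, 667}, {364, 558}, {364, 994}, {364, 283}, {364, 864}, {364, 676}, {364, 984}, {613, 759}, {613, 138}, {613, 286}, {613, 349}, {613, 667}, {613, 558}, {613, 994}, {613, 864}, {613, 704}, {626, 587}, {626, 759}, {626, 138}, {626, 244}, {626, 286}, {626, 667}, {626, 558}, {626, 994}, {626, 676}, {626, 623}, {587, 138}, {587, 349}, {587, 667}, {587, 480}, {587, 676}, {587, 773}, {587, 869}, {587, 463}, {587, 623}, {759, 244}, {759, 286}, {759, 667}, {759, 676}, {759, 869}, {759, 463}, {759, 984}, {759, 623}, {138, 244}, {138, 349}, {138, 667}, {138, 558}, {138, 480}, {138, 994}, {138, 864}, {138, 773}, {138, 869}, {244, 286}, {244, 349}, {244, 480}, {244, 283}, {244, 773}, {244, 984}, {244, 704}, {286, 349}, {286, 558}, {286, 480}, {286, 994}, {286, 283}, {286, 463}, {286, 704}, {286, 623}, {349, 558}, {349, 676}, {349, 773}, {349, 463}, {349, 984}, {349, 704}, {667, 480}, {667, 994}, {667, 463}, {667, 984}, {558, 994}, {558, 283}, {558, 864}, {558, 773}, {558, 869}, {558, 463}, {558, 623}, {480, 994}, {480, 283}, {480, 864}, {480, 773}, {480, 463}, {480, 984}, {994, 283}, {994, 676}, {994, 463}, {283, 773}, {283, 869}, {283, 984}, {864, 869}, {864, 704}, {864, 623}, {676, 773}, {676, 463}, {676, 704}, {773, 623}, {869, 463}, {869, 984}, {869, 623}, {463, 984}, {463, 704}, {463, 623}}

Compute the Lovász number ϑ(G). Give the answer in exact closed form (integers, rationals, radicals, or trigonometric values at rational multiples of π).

N(704) = {184, 793, 299, 971, 825, 629, 711, 343, 442, 647, 600, 613, 244, 286, 349, 864, 676, 463}, |N(704)| = 18.
N(364) = {726, 299, 825, 634, 343, 442, 647, 502, 600, 626, 349, 667, 558, 994, 283, 864, 676, 984}, |N(364)| = 18.
Vertex 711 has 18 neighbors: 726, 299, 825, 634, 647, 613, 587, 759, 138, 244, 480, 994, 283, 864, 676, 869, 463, 704.
N(773) = {184, 726, 793, 686, 825, 629, 343, 647, 502, 587, 138, 244, 349, 558, 480, 283, 676, 623}, |N(773)| = 18.
18-regular, N=37; Paley(37): SR with (k,λ,μ)=(18,8,9).
The 3 distinct eigenvalues: [18.0, 2.5414, -3.5414].
Lovász: ϑ = −37(-sqrt(37)/2 - 1/2)/(18+-(-sqrt(37)/2 - 1/2)) = sqrt(37).
= 6.0827625… (decimal).

sqrt(37)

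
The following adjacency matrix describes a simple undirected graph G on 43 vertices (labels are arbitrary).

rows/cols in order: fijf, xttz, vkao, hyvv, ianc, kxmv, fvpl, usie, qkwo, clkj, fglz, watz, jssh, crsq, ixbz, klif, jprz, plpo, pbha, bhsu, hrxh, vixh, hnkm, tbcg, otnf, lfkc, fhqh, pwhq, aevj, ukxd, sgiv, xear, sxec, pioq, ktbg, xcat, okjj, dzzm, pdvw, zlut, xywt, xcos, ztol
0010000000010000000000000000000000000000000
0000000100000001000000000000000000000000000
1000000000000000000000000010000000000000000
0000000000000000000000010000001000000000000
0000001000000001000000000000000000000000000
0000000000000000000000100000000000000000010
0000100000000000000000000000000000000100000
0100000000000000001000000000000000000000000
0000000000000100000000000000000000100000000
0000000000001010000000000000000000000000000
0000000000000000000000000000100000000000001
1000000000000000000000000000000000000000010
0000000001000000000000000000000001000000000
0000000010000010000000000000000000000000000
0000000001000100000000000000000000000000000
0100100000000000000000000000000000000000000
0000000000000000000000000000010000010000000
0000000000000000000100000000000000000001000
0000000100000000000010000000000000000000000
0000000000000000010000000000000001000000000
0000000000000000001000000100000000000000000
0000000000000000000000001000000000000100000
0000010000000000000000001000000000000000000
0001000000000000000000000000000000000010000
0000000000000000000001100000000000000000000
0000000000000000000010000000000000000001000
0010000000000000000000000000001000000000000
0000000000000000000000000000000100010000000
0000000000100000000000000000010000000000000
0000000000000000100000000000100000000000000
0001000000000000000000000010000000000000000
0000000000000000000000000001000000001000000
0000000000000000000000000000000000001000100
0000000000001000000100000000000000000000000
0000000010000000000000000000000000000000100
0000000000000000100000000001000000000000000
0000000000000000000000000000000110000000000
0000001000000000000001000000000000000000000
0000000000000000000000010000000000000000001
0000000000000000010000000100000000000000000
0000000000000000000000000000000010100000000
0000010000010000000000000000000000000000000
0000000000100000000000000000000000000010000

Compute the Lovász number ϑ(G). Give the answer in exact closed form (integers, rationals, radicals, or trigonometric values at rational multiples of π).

43*cos(pi/43)/(cos(pi/43) + 1)

N(xywt) = {sxec, ktbg}, |N(xywt)| = 2.
Vertex plpo has 2 neighbors: bhsu, zlut.
Vertex xttz has 2 neighbors: usie, klif.
deg(fglz) = 2; N(fglz) = {aevj, ztol}.
2-regular, N=43; the odd cycle C_{43}.
A has 22 distinct eigenvalues ≈ [2.0, 1.9787, 1.9152, 1.8109, 1.668, 1.4895, 1.2793, 1.0419, 0.7822, 0.5059, 0.2187, -0.073, -0.3633, -0.6458, -0.9145, -1.1637, -1.3881, -1.583, -1.7441, -1.868, -1.9522, -1.9947].
Lovász: ϑ = −43(-2*cos(pi/43))/(2+-(-1)*2*cos(pi/43)) = 43*cos(pi/43)/(cos(pi/43) + 1).
ϑ(G) ≈ 21.47128375.
Lovász sandwich 21 ≤ 43*cos(pi/43)/(cos(pi/43) + 1) ≤ 22: both strict.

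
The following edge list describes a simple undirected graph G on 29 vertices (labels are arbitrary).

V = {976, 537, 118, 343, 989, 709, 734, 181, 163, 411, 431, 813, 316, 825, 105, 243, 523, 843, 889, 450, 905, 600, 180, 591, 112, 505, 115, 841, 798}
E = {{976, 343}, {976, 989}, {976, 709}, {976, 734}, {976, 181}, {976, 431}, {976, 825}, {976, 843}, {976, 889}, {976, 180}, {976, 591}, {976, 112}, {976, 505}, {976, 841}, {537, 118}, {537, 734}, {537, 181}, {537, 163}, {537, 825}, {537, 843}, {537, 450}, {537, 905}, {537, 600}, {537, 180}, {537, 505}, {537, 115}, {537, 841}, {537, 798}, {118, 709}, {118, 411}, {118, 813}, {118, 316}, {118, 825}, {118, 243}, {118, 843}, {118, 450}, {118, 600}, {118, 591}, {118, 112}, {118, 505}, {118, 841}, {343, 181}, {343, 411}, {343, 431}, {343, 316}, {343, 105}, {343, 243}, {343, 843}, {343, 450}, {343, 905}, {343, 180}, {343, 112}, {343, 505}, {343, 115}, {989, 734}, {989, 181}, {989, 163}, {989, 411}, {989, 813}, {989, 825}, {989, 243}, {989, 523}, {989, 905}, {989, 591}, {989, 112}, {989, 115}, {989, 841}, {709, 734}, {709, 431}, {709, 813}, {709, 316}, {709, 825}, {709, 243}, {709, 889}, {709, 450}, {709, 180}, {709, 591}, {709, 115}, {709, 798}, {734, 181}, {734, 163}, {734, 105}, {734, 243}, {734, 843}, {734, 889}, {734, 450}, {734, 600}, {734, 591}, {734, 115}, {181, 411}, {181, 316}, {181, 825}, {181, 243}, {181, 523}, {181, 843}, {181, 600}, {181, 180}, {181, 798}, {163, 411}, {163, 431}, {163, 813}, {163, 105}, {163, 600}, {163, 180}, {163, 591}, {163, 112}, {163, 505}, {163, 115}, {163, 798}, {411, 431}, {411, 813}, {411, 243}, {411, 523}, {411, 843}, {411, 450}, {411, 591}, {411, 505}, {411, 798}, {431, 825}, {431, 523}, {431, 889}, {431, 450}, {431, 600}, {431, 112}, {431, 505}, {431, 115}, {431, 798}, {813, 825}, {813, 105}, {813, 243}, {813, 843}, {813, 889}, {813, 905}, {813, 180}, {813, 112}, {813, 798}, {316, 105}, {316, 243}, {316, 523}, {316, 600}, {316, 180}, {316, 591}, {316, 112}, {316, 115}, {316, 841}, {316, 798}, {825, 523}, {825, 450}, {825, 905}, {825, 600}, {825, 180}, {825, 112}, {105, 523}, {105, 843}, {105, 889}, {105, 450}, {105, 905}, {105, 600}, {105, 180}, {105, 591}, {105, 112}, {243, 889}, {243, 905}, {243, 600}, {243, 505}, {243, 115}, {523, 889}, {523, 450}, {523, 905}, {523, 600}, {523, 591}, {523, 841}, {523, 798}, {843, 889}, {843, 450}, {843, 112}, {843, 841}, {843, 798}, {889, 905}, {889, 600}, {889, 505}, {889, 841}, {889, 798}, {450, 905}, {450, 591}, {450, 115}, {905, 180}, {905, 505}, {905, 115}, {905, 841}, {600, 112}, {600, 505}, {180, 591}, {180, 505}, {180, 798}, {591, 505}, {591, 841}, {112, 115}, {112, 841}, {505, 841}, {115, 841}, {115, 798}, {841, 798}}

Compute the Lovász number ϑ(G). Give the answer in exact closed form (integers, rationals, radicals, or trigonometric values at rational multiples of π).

N(105) = {343, 734, 163, 813, 316, 523, 843, 889, 450, 905, 600, 180, 591, 112}, |N(105)| = 14.
N(709) = {976, 118, 734, 431, 813, 316, 825, 243, 889, 450, 180, 591, 115, 798}, |N(709)| = 14.
N(431) = {976, 343, 709, 163, 411, 825, 523, 889, 450, 600, 112, 505, 115, 798}, |N(431)| = 14.
Vertex 112 has 14 neighbors: 976, 118, 343, 989, 163, 431, 813, 316, 825, 105, 843, 600, 115, 841.
Regular of degree 14 on 29 vertices: strongly regular (29,14,6,7).
The 3 distinct eigenvalues: [14.0, 2.193, -3.193].
Lovász (edge-transitive): ϑ = −29·(-sqrt(29)/2 - 1/2)/((14)−(-sqrt(29)/2 - 1/2)) = sqrt(29).
= 5.385164807… (decimal).

sqrt(29)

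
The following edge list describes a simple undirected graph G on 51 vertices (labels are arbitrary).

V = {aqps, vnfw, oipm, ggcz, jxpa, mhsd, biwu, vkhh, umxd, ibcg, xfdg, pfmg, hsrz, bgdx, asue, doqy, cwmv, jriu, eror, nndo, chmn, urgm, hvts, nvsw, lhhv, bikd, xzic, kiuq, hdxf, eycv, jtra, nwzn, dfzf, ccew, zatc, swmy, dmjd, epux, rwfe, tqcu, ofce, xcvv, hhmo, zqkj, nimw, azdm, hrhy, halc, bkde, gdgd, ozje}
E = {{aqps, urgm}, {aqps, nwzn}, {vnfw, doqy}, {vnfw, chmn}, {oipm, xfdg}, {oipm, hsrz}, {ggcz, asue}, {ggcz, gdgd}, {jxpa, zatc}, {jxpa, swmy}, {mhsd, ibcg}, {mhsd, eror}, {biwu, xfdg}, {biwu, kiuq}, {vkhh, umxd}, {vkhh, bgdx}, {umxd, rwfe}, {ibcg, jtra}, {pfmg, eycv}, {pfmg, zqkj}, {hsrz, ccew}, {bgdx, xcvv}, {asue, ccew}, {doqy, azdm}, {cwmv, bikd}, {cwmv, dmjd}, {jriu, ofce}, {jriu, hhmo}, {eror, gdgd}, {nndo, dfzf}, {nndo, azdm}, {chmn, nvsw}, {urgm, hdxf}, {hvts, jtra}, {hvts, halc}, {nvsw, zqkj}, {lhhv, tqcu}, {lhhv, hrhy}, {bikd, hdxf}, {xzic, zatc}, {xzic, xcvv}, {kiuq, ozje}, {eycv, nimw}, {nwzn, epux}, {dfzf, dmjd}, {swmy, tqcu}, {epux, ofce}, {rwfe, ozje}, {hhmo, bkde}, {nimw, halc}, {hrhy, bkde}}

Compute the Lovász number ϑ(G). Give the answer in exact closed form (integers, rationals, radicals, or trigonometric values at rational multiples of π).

Vertex dmjd has 2 neighbors: cwmv, dfzf.
deg(hsrz) = 2; N(hsrz) = {oipm, ccew}.
deg(gdgd) = 2; N(gdgd) = {ggcz, eror}.
N(mhsd) = {ibcg, eror}, |N(mhsd)| = 2.
deg(v) = 2 for all v (|V|=51); a single 51-cycle (edge-transitive).
spec(A) ≈ [2.0, 1.984841, 1.939594, 1.864944, 1.762024, 1.632394, 1.478018, 1.301237, 1.10473, 0.891477, 0.66471, 0.427866, 0.184537, -0.06159, -0.306783, -0.547326, -0.779572, -1.0, -1.205269, -1.392268, -1.558161, -1.700434, -1.816931, -1.905884, -1.965946, -1.996207] (distinct, 6 d.p.).
ϑ = −N·λ_min/(λ_max−λ_min) = −51·(-2*cos(pi/51))/(2−(-2*cos(pi/51))) = 51*cos(pi/51)/(cos(pi/51) + 1).
= 25.4757945… (decimal).
Sandwich: α(G)=25 ≤ ϑ(G)=51*cos(pi/51)/(cos(pi/51) + 1) ≤ χ(Ḡ)=26 (both strict).

51*cos(pi/51)/(cos(pi/51) + 1)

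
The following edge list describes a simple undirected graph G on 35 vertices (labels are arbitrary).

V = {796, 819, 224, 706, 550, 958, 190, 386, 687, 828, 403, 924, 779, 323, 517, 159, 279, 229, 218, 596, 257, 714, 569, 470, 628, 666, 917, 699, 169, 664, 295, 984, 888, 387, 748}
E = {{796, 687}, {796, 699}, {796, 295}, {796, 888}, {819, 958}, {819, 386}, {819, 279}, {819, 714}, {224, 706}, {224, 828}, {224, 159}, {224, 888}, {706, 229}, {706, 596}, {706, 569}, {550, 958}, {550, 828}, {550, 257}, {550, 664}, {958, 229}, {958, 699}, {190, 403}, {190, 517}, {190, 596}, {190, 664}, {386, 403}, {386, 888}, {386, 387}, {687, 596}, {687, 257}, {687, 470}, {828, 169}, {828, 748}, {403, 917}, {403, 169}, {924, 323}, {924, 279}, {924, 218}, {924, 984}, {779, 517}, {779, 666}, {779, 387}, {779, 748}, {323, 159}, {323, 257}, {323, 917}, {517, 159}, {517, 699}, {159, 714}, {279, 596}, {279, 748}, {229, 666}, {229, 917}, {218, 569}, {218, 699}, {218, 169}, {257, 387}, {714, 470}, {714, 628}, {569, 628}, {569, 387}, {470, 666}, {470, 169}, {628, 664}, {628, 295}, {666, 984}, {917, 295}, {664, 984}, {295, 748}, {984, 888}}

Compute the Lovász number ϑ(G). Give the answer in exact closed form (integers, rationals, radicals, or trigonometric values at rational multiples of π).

N(819) = {958, 386, 279, 714}, |N(819)| = 4.
Vertex 279 has 4 neighbors: 819, 924, 596, 748.
deg(714) = 4; N(714) = {819, 159, 470, 628}.
Vertex 706 has 4 neighbors: 224, 229, 596, 569.
35-vertex 4-regular graph: Kneser K(7,3) on C(7,3)=35 vertices.
spec(A) ≈ [4.0, 2.0, -1.0, -3.0] (distinct, 6 d.p.).
−35·(-3) / ((4)−(-3)) = 15 = ϑ(G).
Numerically 15.0000000.

15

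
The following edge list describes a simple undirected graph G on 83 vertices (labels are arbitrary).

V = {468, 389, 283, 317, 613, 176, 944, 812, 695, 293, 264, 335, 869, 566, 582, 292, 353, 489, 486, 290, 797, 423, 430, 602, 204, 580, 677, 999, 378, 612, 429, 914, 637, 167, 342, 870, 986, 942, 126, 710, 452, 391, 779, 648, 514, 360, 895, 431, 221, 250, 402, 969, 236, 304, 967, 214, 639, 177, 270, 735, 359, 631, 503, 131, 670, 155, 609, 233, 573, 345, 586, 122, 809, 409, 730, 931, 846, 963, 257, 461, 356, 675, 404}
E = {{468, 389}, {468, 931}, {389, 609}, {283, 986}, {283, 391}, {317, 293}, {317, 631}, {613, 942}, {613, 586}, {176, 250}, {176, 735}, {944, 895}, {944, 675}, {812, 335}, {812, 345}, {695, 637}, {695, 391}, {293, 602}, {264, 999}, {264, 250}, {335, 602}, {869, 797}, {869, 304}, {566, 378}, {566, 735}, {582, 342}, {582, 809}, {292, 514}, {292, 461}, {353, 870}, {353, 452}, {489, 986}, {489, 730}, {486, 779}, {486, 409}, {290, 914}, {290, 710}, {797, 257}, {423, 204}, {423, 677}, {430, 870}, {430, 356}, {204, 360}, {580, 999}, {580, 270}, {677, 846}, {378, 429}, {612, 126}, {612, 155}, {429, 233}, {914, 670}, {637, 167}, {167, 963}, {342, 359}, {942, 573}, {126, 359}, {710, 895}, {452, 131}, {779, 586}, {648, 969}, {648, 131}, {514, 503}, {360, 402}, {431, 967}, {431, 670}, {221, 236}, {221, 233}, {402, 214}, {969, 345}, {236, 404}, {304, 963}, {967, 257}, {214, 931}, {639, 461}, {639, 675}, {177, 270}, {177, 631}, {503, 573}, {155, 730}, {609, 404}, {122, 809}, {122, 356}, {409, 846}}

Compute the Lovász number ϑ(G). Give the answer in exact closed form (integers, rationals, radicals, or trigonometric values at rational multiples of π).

deg(126) = 2; N(126) = {612, 359}.
deg(914) = 2; N(914) = {290, 670}.
Vertex 304 has 2 neighbors: 869, 963.
N(131) = {452, 648}, |N(131)| = 2.
2-regular, N=83; the odd cycle C_{83}.
A has 42 distinct eigenvalues ≈ [2.0, 1.994272, 1.977121, 1.948645, 1.909008, 1.858436, 1.797219, 1.725708, 1.644312, 1.553498, 1.453785, 1.345745, 1.229997, 1.107203, 0.978068, 0.84333, 0.703762, 0.560163, 0.413355, 0.264179, 0.113491, -0.037848, -0.18897, -0.33901, -0.487108, -0.632415, -0.774101, -0.911352, -1.043383, -1.169438, -1.288794, -1.400768, -1.504719, -1.600051, -1.686218, -1.762726, -1.829138, -1.885072, -1.930209, -1.96429, -1.98712, -1.998568].
ϑ = −N·λ_min/(λ_max−λ_min) = −83·(-2*cos(pi/83))/(2−(-2*cos(pi/83))) = 83*cos(pi/83)/(cos(pi/83) + 1).
ϑ(G) ≈ 41.4851326.
41 ≤ 83*cos(pi/83)/(cos(pi/83) + 1) ≤ 42: both strict.

83*cos(pi/83)/(cos(pi/83) + 1)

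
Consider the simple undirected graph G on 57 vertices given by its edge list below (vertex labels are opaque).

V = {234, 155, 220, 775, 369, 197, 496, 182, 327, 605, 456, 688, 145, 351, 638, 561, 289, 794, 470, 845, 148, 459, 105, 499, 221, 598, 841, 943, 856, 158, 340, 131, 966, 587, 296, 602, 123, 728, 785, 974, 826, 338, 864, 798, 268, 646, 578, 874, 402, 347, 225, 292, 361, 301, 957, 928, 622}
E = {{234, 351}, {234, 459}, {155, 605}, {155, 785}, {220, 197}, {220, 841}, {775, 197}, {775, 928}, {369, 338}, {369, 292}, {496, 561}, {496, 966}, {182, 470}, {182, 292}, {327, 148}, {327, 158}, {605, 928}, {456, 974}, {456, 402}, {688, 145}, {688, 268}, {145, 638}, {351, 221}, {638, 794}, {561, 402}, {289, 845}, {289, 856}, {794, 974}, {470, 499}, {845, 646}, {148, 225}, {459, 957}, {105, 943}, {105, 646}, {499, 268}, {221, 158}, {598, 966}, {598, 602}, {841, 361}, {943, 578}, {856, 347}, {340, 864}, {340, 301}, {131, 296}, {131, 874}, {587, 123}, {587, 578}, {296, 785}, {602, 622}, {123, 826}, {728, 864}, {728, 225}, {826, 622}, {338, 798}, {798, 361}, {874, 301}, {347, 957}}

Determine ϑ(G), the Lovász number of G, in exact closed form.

57*cos(pi/57)/(cos(pi/57) + 1)

deg(155) = 2; N(155) = {605, 785}.
Vertex 301 has 2 neighbors: 340, 874.
Vertex 234 has 2 neighbors: 351, 459.
Vertex 587 has 2 neighbors: 123, 578.
deg(v) = 2 for all v (|V|=57); this is C_{57}, the 57-cycle.
Distinct eigenvalues (to 4 d.p.): [2.0, 1.9879, 1.9516, 1.8916, 1.8087, 1.7038, 1.5783, 1.4336, 1.2714, 1.0939, 0.9031, 0.7013, 0.491, 0.2747, 0.0551, -0.1652, -0.3834, -0.597, -0.8034, -1.0, -1.1845, -1.3546, -1.5082, -1.6436, -1.7589, -1.853, -1.9245, -1.9727, -1.997].
With N=57: ϑ(G) = 57·(-(-1)*2*cos(pi/57))/(2−(-2*cos(pi/57))) = 57*cos(pi/57)/(cos(pi/57) + 1).
≈ 28.478345 (to 6 d.p.).
Check 28 ≤ 57*cos(pi/57)/(cos(pi/57) + 1) ≤ 29: both strict.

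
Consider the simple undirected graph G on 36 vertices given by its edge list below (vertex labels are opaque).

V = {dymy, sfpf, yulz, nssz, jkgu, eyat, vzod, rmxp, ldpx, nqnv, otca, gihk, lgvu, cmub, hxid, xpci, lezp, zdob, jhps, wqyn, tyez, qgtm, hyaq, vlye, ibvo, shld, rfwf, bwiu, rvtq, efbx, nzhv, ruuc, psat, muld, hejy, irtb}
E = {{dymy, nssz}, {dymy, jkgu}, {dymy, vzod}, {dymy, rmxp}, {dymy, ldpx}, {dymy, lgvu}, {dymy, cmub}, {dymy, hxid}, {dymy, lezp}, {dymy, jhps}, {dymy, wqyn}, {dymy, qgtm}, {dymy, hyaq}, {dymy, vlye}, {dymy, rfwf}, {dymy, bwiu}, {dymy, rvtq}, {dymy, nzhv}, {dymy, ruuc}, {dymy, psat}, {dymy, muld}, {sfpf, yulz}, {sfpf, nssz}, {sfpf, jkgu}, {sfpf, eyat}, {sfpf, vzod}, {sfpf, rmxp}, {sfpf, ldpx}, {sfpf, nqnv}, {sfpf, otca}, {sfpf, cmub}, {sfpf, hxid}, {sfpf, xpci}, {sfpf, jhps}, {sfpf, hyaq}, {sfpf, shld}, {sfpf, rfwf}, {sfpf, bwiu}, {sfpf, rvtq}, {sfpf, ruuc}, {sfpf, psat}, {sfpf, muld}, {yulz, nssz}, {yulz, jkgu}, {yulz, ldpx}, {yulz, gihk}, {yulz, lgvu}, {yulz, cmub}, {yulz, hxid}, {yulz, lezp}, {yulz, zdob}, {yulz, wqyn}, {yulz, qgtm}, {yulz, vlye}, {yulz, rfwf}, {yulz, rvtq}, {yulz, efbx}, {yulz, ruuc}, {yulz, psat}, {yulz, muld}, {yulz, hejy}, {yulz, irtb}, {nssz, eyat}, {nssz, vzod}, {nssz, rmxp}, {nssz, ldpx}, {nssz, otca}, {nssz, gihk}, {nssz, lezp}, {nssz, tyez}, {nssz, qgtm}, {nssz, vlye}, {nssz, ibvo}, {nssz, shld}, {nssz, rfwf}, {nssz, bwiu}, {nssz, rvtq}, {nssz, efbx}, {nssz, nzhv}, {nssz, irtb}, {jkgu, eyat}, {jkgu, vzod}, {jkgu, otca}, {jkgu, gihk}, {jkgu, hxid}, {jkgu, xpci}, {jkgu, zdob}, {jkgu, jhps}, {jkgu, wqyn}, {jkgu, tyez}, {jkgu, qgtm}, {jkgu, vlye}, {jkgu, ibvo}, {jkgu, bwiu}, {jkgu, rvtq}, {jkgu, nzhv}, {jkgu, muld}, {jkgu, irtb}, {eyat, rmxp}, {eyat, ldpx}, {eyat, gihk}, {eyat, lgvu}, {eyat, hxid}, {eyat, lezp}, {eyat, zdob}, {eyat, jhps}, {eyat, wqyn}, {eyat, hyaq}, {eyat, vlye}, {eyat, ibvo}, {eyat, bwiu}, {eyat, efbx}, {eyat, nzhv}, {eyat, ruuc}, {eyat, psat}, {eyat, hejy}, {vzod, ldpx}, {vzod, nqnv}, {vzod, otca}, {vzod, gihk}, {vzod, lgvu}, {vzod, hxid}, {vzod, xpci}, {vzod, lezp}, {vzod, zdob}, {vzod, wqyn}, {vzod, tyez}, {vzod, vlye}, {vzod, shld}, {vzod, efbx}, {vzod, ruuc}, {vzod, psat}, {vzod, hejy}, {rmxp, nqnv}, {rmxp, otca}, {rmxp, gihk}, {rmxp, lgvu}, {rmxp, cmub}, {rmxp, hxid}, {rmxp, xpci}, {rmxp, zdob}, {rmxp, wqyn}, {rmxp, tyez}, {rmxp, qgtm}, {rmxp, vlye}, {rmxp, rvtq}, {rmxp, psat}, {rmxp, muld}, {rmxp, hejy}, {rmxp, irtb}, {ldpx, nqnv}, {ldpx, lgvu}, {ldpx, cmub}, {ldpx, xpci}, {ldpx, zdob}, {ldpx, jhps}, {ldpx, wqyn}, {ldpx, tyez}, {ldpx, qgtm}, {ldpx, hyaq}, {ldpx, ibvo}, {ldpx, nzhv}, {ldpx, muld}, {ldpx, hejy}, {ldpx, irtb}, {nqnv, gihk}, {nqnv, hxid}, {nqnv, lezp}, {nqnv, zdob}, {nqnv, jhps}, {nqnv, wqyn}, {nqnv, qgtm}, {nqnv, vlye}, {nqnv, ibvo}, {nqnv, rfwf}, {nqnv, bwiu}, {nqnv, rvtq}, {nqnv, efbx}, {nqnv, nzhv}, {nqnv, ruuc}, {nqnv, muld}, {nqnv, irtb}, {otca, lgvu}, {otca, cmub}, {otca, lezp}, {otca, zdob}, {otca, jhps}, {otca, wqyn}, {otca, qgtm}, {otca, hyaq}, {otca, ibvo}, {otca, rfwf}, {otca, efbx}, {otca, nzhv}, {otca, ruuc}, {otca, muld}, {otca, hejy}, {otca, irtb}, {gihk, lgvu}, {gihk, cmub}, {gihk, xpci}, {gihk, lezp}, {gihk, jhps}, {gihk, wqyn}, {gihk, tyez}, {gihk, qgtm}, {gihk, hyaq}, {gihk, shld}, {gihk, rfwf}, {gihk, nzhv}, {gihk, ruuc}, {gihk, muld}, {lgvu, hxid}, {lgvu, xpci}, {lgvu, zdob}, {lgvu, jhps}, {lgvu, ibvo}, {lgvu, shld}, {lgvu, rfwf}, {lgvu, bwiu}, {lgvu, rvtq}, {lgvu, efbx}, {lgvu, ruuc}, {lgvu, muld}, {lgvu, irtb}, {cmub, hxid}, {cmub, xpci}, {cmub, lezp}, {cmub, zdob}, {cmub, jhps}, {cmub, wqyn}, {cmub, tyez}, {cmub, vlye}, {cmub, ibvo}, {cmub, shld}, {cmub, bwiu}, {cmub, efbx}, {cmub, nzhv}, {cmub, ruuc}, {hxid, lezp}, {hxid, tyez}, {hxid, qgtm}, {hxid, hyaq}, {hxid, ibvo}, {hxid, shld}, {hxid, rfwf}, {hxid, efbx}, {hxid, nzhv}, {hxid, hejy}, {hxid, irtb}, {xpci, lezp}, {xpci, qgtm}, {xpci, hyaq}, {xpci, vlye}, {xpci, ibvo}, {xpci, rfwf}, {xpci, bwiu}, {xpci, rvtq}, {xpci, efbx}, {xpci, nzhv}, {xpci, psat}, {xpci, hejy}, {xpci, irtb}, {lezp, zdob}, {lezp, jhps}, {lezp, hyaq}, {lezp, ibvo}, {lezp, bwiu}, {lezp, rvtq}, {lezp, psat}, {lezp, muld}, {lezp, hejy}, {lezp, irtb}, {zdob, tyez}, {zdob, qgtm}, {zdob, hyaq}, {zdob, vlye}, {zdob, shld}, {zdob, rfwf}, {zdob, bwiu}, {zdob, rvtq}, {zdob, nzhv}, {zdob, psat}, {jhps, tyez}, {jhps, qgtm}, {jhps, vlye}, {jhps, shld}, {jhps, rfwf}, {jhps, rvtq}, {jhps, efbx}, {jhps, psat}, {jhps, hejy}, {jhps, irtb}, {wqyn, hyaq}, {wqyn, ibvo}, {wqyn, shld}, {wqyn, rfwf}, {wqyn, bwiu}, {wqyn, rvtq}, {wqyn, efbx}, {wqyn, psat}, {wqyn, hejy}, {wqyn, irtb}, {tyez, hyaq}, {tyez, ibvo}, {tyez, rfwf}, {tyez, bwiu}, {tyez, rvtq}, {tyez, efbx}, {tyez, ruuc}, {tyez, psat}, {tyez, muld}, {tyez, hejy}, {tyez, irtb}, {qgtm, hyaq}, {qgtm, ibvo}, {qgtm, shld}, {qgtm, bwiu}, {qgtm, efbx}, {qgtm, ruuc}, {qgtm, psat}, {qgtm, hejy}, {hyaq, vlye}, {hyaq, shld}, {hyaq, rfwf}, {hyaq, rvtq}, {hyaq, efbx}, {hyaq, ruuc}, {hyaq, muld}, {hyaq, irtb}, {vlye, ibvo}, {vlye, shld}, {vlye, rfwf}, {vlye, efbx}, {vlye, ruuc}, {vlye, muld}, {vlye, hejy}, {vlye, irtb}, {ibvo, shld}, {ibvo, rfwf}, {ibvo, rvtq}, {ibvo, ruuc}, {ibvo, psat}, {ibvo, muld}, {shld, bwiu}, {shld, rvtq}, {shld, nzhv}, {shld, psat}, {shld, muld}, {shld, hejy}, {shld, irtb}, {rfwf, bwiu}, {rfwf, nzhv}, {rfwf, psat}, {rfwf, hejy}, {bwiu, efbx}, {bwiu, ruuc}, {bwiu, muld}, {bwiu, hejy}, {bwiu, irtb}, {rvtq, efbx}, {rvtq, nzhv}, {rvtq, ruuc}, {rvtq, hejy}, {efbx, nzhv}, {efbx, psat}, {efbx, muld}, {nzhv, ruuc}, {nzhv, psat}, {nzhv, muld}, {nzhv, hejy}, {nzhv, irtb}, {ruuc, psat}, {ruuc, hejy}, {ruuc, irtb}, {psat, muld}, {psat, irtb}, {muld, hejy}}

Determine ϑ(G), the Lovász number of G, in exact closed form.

N(sfpf) = {yulz, nssz, jkgu, eyat, vzod, rmxp, ldpx, nqnv, otca, cmub, hxid, xpci, jhps, hyaq, shld, rfwf, bwiu, rvtq, ruuc, psat, muld}, |N(sfpf)| = 21.
Vertex rfwf has 21 neighbors: dymy, sfpf, yulz, nssz, nqnv, otca, gihk, lgvu, hxid, xpci, zdob, jhps, wqyn, tyez, hyaq, vlye, ibvo, bwiu, nzhv, psat, hejy.
Vertex lgvu has 21 neighbors: dymy, yulz, eyat, vzod, rmxp, ldpx, otca, gihk, hxid, xpci, zdob, jhps, ibvo, shld, rfwf, bwiu, rvtq, efbx, ruuc, muld, irtb.
Vertex psat has 21 neighbors: dymy, sfpf, yulz, eyat, vzod, rmxp, xpci, lezp, zdob, jhps, wqyn, tyez, qgtm, ibvo, shld, rfwf, efbx, nzhv, ruuc, muld, irtb.
36-vertex 21-regular graph: Kneser K(9,2) on C(9,2)=36 vertices.
Distinct eigenvalues (to 6 d.p.): [21.0, 1.0, -6.0].
Lovász (edge-transitive): ϑ = −36·(-6)/((21)−(-6)) = 8.
ϑ(G) ≈ 8.00000.

8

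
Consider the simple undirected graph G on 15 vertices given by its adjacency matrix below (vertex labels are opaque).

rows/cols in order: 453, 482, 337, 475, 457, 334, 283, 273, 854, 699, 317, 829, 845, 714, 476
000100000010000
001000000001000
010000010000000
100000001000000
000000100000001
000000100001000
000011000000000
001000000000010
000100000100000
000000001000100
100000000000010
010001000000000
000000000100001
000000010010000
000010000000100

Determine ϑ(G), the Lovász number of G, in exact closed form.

N(845) = {699, 476}, |N(845)| = 2.
Vertex 829 has 2 neighbors: 482, 334.
deg(334) = 2; N(334) = {283, 829}.
N(854) = {475, 699}, |N(854)| = 2.
Regular of degree 2 on 15 vertices: connected 2-regular on 15 ⇒ C_{15}.
Distinct eigenvalues (to 4 d.p.): [2.0, 1.8271, 1.3383, 0.618, -0.2091, -1.0, -1.618, -1.9563].
λ_max=2, λ_min=-2*cos(pi/15); ϑ = −15·λ_min/(λ_max−λ_min) = 15*cos(pi/15)/(cos(pi/15) + 1).
Numerically 7.41715.
Check 7 ≤ 15*cos(pi/15)/(cos(pi/15) + 1) ≤ 8: both strict.

15*cos(pi/15)/(cos(pi/15) + 1)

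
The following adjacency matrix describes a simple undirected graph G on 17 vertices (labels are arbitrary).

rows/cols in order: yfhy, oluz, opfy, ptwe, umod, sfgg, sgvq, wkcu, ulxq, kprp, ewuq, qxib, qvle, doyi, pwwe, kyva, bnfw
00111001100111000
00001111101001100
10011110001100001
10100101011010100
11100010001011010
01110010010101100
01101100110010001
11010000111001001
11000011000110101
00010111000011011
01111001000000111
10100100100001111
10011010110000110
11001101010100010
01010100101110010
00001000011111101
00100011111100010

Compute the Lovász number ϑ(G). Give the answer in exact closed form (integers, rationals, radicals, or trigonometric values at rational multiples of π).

Vertex doyi has 8 neighbors: yfhy, oluz, umod, sfgg, wkcu, kprp, qxib, kyva.
Vertex bnfw has 8 neighbors: opfy, sgvq, wkcu, ulxq, kprp, ewuq, qxib, kyva.
N(opfy) = {yfhy, ptwe, umod, sfgg, sgvq, ewuq, qxib, bnfw}, |N(opfy)| = 8.
deg(pwwe) = 8; N(pwwe) = {oluz, ptwe, sfgg, ulxq, ewuq, qxib, qvle, kyva}.
deg(v) = 8 for all v (|V|=17); Paley(17): SR with (k,λ,μ)=(8,3,4).
Distinct eigenvalues (to 6 d.p.): [8.0, 1.561553, -2.561553].
ϑ = −N·λ_min/(λ_max−λ_min) = −17·(-sqrt(17)/2 - 1/2)/(8−(-sqrt(17)/2 - 1/2)) = sqrt(17).
≈ 4.12310563 (to 8 d.p.).

sqrt(17)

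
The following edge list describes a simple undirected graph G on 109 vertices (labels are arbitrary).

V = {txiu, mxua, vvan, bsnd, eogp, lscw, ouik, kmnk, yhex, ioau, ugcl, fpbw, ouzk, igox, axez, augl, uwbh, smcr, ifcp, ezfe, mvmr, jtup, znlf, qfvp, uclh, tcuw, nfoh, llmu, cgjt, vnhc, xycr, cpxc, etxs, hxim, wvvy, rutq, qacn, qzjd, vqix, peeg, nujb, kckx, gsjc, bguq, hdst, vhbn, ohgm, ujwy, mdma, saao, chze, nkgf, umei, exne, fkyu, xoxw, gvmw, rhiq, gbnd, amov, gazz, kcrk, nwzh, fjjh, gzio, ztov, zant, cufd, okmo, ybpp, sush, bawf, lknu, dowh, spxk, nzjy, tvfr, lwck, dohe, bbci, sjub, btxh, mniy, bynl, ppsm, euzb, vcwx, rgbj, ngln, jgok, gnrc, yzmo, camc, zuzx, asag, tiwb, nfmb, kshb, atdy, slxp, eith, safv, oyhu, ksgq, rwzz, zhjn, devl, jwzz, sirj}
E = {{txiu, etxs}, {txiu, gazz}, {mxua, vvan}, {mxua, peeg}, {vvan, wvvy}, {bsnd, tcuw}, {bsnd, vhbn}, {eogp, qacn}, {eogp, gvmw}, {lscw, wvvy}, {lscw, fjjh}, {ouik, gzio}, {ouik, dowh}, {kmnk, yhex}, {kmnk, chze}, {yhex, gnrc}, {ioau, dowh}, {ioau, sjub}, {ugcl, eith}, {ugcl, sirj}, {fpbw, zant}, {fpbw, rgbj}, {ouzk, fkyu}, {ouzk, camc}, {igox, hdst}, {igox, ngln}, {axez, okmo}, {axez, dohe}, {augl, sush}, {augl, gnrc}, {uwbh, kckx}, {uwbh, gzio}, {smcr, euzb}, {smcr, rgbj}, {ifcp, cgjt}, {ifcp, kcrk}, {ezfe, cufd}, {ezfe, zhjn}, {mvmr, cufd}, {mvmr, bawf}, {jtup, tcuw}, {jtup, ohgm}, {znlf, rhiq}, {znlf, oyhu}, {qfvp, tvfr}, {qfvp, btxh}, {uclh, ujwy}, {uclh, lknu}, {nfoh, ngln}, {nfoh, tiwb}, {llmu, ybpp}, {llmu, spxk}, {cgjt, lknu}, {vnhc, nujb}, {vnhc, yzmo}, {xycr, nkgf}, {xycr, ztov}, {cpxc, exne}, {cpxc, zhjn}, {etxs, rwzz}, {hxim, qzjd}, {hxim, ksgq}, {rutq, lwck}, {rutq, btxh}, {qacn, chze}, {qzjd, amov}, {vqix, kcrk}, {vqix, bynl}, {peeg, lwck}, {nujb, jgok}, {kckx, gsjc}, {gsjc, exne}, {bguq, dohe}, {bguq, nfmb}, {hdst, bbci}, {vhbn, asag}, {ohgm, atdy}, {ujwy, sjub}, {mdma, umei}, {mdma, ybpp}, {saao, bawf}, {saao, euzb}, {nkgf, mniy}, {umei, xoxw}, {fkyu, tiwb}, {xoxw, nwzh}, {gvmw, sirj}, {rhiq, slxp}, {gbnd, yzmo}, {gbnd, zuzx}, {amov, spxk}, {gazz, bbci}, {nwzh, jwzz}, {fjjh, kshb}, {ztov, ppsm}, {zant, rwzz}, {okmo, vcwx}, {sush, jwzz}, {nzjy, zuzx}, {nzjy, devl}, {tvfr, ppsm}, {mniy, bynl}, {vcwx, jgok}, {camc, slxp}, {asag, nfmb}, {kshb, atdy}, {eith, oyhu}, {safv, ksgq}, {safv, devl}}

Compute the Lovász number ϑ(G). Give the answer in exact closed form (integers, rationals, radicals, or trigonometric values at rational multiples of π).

109*cos(pi/109)/(cos(pi/109) + 1)

N(ujwy) = {uclh, sjub}, |N(ujwy)| = 2.
Vertex kcrk has 2 neighbors: ifcp, vqix.
Vertex amov has 2 neighbors: qzjd, spxk.
N(jtup) = {tcuw, ohgm}, |N(jtup)| = 2.
Every vertex has degree 2 (N=109); a single 109-cycle (edge-transitive).
Distinct eigenvalues (to 3 d.p.): [2.0, 1.997, 1.987, 1.97, 1.947, 1.918, 1.882, 1.839, 1.791, 1.737, 1.677, 1.611, 1.54, 1.464, 1.383, 1.298, 1.208, 1.114, 1.017, 0.916, 0.812, 0.705, 0.596, 0.485, 0.372, 0.259, 0.144, 0.029, -0.086, -0.201, -0.316, -0.429, -0.541, -0.651, -0.759, -0.864, -0.967, -1.066, -1.162, -1.253, -1.341, -1.424, -1.503, -1.576, -1.645, -1.708, -1.765, -1.816, -1.861, -1.9, -1.933, -1.959, -1.979, -1.993, -1.999].
Lovász: ϑ = −109(-2*cos(pi/109))/(2+-(-1)*2*cos(pi/109)) = 109*cos(pi/109)/(cos(pi/109) + 1).
ϑ(G) ≈ 54.488680079.
α=54, χ(Ḡ)=55; ϑ=109*cos(pi/109)/(cos(pi/109) + 1) lies between (both strict).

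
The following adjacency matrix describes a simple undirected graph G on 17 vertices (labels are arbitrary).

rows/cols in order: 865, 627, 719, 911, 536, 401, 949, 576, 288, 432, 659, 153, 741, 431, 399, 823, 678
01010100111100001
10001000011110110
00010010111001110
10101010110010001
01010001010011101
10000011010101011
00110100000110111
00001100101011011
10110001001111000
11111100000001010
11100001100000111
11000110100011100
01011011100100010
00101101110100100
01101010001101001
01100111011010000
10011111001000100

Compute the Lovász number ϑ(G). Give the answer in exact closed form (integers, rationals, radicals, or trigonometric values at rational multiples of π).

deg(432) = 8; N(432) = {865, 627, 719, 911, 536, 401, 431, 823}.
N(399) = {627, 719, 536, 949, 659, 153, 431, 678}, |N(399)| = 8.
N(949) = {719, 911, 401, 153, 741, 399, 823, 678}, |N(949)| = 8.
N(911) = {865, 719, 536, 949, 288, 432, 741, 678}, |N(911)| = 8.
17-vertex 8-regular graph: SR(17,8,3,4) — a Paley graph.
spec(A) ≈ [8.0, 1.5616, -2.5616] (distinct, 4 d.p.).
λ_max=8, λ_min=-sqrt(17)/2 - 1/2; ϑ = −17·λ_min/(λ_max−λ_min) = sqrt(17).
≈ 4.123106 (to 6 d.p.).

sqrt(17)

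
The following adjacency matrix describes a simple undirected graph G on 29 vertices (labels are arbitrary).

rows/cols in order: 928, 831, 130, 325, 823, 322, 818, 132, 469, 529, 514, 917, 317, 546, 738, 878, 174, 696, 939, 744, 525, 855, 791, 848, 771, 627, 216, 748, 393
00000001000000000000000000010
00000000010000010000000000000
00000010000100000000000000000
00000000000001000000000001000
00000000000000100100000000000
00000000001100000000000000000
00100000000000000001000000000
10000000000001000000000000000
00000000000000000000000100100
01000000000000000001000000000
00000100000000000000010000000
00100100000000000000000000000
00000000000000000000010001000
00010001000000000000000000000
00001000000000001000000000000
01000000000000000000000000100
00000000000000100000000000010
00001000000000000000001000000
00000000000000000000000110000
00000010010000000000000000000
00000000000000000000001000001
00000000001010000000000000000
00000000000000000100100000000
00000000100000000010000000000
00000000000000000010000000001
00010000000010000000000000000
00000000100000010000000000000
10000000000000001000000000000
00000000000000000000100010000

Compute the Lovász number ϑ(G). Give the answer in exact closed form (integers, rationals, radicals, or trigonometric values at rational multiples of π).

29*cos(pi/29)/(cos(pi/29) + 1)

deg(317) = 2; N(317) = {855, 627}.
Vertex 917 has 2 neighbors: 130, 322.
Vertex 132 has 2 neighbors: 928, 546.
deg(771) = 2; N(771) = {939, 393}.
2-regular, N=29; the odd cycle C_{29}.
The 15 distinct eigenvalues: [2.0, 1.95324, 1.81515, 1.59219, 1.29477, 0.93682, 0.53506, 0.10828, -0.32356, -0.74028, -1.12237, -1.45199, -1.71371, -1.89531, -1.98828].
Lovász: ϑ = −29(-2*cos(pi/29))/(2+-(-1)*2*cos(pi/29)) = 29*cos(pi/29)/(cos(pi/29) + 1).
= 14.45738… (decimal).
Sandwich: α(G)=14 ≤ ϑ(G)=29*cos(pi/29)/(cos(pi/29) + 1) ≤ χ(Ḡ)=15 (both strict).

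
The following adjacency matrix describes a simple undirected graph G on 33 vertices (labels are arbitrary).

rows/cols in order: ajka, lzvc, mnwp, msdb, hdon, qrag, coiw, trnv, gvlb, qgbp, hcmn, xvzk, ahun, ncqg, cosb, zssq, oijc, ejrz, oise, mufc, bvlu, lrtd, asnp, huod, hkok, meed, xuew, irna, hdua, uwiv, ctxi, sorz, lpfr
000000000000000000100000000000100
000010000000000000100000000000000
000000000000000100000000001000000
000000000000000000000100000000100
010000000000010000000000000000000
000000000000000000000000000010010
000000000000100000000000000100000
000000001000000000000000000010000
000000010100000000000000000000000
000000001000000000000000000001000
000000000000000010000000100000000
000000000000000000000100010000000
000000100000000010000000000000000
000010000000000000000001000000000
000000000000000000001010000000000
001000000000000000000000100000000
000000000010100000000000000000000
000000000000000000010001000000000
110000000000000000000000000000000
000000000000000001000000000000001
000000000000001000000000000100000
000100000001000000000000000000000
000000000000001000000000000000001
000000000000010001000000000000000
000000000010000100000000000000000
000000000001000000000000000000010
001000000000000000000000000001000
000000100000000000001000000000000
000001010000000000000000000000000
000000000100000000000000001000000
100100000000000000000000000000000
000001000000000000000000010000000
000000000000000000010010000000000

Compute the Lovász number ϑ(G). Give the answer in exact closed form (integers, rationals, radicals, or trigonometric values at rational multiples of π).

33*cos(pi/33)/(cos(pi/33) + 1)

deg(zssq) = 2; N(zssq) = {mnwp, hkok}.
N(uwiv) = {qgbp, xuew}, |N(uwiv)| = 2.
N(bvlu) = {cosb, irna}, |N(bvlu)| = 2.
deg(gvlb) = 2; N(gvlb) = {trnv, qgbp}.
2-regular, N=33; the odd cycle C_{33}.
A has 17 distinct eigenvalues ≈ [2.0, 1.9639, 1.8567, 1.6825, 1.4475, 1.1601, 0.8308, 0.4715, 0.0952, -0.2846, -0.6541, -1.0, -1.3097, -1.5721, -1.7777, -1.919, -1.9909].
Lovász: ϑ = −33(-2*cos(pi/33))/(2+-(-1)*2*cos(pi/33)) = 33*cos(pi/33)/(cos(pi/33) + 1).
ϑ(G) ≈ 16.4626.
Lovász sandwich 16 ≤ 33*cos(pi/33)/(cos(pi/33) + 1) ≤ 17: both strict.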